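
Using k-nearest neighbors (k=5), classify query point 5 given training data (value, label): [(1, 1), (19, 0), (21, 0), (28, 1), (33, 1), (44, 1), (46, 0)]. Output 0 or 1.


Distances from query 5:
Point 1 (class 1): distance = 4
Point 19 (class 0): distance = 14
Point 21 (class 0): distance = 16
Point 28 (class 1): distance = 23
Point 33 (class 1): distance = 28
K=5 nearest neighbors: classes = [1, 0, 0, 1, 1]
Votes for class 1: 3 / 5
Majority vote => class 1

1


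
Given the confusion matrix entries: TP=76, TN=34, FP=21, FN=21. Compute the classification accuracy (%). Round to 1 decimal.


Accuracy = (TP + TN) / (TP + TN + FP + FN) * 100
= (76 + 34) / (76 + 34 + 21 + 21)
= 110 / 152
= 0.7237
= 72.4%

72.4


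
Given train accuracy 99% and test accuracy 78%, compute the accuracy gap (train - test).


Gap = train_accuracy - test_accuracy
= 99 - 78
= 21%
This large gap strongly indicates overfitting.

21


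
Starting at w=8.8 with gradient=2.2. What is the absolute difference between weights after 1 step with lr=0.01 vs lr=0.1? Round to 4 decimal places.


With lr=0.01: w_new = 8.8 - 0.01 * 2.2 = 8.778
With lr=0.1: w_new = 8.8 - 0.1 * 2.2 = 8.58
Absolute difference = |8.778 - 8.58|
= 0.1980

0.1980


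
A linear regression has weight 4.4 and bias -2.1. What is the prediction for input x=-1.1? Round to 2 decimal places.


y = 4.4 * -1.1 + (-2.1)
= -4.84 + (-2.1)
= -6.94

-6.94


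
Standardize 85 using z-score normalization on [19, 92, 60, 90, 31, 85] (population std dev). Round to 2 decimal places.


Mean = (19 + 92 + 60 + 90 + 31 + 85) / 6 = 62.8333
Variance = sum((x_i - mean)^2) / n = 837.1389
Std = sqrt(837.1389) = 28.9334
Z = (x - mean) / std
= (85 - 62.8333) / 28.9334
= 22.1667 / 28.9334
= 0.77

0.77


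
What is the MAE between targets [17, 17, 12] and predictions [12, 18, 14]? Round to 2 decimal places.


Absolute errors: [5, 1, 2]
Sum of absolute errors = 8
MAE = 8 / 3 = 2.67

2.67


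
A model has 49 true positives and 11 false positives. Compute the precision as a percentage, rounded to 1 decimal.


Precision = TP / (TP + FP) * 100
= 49 / (49 + 11)
= 49 / 60
= 0.8167
= 81.7%

81.7


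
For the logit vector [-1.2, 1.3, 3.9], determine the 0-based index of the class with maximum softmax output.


Softmax is a monotonic transformation, so it preserves the argmax.
We need to find the index of the maximum logit.
Index 0: -1.2
Index 1: 1.3
Index 2: 3.9
Maximum logit = 3.9 at index 2

2


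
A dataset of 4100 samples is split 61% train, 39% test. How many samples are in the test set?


Train samples = 4100 * 61% = 2501
Test samples = 4100 - 2501
= 1599

1599


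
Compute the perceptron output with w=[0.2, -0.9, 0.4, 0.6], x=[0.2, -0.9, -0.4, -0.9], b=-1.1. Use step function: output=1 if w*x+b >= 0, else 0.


z = w . x + b
= 0.2*0.2 + -0.9*-0.9 + 0.4*-0.4 + 0.6*-0.9 + -1.1
= 0.04 + 0.81 + -0.16 + -0.54 + -1.1
= 0.15 + -1.1
= -0.95
Since z = -0.95 < 0, output = 0

0


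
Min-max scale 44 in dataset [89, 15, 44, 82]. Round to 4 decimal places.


Min = 15, Max = 89
Range = 89 - 15 = 74
Scaled = (x - min) / (max - min)
= (44 - 15) / 74
= 29 / 74
= 0.3919

0.3919


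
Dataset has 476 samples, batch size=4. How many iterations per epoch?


Iterations per epoch = dataset_size / batch_size
= 476 / 4
= 119

119


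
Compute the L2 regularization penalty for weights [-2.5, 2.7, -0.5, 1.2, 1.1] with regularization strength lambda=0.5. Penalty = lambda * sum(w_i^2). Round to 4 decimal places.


Squaring each weight:
(-2.5)^2 = 6.25
2.7^2 = 7.29
(-0.5)^2 = 0.25
1.2^2 = 1.44
1.1^2 = 1.21
Sum of squares = 16.44
Penalty = 0.5 * 16.44 = 8.2200

8.2200


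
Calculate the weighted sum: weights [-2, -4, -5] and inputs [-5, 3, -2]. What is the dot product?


Element-wise products:
-2 * -5 = 10
-4 * 3 = -12
-5 * -2 = 10
Sum = 10 + -12 + 10
= 8

8


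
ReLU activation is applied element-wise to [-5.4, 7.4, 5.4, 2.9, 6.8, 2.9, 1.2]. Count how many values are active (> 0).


ReLU(x) = max(0, x) for each element:
ReLU(-5.4) = 0
ReLU(7.4) = 7.4
ReLU(5.4) = 5.4
ReLU(2.9) = 2.9
ReLU(6.8) = 6.8
ReLU(2.9) = 2.9
ReLU(1.2) = 1.2
Active neurons (>0): 6

6


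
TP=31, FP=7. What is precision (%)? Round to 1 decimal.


Precision = TP / (TP + FP) * 100
= 31 / (31 + 7)
= 31 / 38
= 0.8158
= 81.6%

81.6


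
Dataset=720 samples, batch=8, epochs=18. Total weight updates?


Iterations per epoch = 720 / 8 = 90
Total updates = iterations_per_epoch * epochs
= 90 * 18
= 1620

1620


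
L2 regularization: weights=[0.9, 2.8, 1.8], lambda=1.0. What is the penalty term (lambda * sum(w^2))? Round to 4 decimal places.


Squaring each weight:
0.9^2 = 0.81
2.8^2 = 7.84
1.8^2 = 3.24
Sum of squares = 11.89
Penalty = 1.0 * 11.89 = 11.8900

11.8900


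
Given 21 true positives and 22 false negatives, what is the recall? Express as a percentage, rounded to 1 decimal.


Recall = TP / (TP + FN) * 100
= 21 / (21 + 22)
= 21 / 43
= 0.4884
= 48.8%

48.8


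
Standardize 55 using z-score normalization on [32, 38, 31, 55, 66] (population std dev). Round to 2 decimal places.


Mean = (32 + 38 + 31 + 55 + 66) / 5 = 44.4
Variance = sum((x_i - mean)^2) / n = 190.64
Std = sqrt(190.64) = 13.8072
Z = (x - mean) / std
= (55 - 44.4) / 13.8072
= 10.6 / 13.8072
= 0.77

0.77


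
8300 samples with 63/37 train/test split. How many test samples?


Train samples = 8300 * 63% = 5229
Test samples = 8300 - 5229
= 3071

3071


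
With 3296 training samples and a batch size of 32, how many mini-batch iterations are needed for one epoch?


Iterations per epoch = dataset_size / batch_size
= 3296 / 32
= 103

103


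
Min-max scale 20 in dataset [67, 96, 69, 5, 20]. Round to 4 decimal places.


Min = 5, Max = 96
Range = 96 - 5 = 91
Scaled = (x - min) / (max - min)
= (20 - 5) / 91
= 15 / 91
= 0.1648

0.1648


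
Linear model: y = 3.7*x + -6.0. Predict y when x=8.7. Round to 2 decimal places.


y = 3.7 * 8.7 + (-6.0)
= 32.19 + (-6.0)
= 26.19

26.19


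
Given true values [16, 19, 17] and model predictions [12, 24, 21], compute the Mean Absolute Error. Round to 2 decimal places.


Absolute errors: [4, 5, 4]
Sum of absolute errors = 13
MAE = 13 / 3 = 4.33

4.33


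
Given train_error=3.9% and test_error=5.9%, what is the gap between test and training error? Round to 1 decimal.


Generalization gap = test_error - train_error
= 5.9 - 3.9
= 2.0%
A moderate gap.

2.0


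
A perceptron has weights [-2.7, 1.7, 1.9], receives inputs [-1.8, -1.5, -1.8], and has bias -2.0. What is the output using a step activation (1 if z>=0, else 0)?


z = w . x + b
= -2.7*-1.8 + 1.7*-1.5 + 1.9*-1.8 + -2.0
= 4.86 + -2.55 + -3.42 + -2.0
= -1.11 + -2.0
= -3.11
Since z = -3.11 < 0, output = 0

0


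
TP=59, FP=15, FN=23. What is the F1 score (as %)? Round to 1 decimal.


Precision = TP / (TP + FP) = 59 / 74 = 0.7973
Recall = TP / (TP + FN) = 59 / 82 = 0.7195
F1 = 2 * P * R / (P + R)
= 2 * 0.7973 * 0.7195 / (0.7973 + 0.7195)
= 1.1473 / 1.5168
= 0.7564
As percentage: 75.6%

75.6


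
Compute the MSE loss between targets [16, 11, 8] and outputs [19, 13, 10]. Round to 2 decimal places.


Differences: [-3, -2, -2]
Squared errors: [9, 4, 4]
Sum of squared errors = 17
MSE = 17 / 3 = 5.67

5.67


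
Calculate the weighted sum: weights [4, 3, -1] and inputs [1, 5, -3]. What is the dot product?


Element-wise products:
4 * 1 = 4
3 * 5 = 15
-1 * -3 = 3
Sum = 4 + 15 + 3
= 22

22


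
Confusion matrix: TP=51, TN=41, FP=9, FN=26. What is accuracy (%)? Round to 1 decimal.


Accuracy = (TP + TN) / (TP + TN + FP + FN) * 100
= (51 + 41) / (51 + 41 + 9 + 26)
= 92 / 127
= 0.7244
= 72.4%

72.4


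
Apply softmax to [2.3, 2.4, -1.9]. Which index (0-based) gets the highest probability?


Softmax is a monotonic transformation, so it preserves the argmax.
We need to find the index of the maximum logit.
Index 0: 2.3
Index 1: 2.4
Index 2: -1.9
Maximum logit = 2.4 at index 1

1


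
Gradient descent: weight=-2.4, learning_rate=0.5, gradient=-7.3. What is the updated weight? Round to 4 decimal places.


w_new = w_old - lr * gradient
= -2.4 - 0.5 * -7.3
= -2.4 - (-3.65)
= 1.2500

1.2500


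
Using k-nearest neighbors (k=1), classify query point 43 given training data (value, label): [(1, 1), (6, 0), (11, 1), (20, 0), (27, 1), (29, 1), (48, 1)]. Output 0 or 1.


Distances from query 43:
Point 48 (class 1): distance = 5
K=1 nearest neighbors: classes = [1]
Votes for class 1: 1 / 1
Majority vote => class 1

1


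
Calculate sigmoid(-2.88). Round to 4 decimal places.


sigmoid(z) = 1 / (1 + exp(-z))
exp(-(-2.88)) = exp(2.88) = 17.8143
1 + 17.8143 = 18.8143
1 / 18.8143 = 0.0532

0.0532


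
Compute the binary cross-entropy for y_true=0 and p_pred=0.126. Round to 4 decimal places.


For y=0: Loss = -log(1-p)
= -log(1 - 0.126)
= -log(0.874)
= -(-0.1347)
= 0.1347

0.1347


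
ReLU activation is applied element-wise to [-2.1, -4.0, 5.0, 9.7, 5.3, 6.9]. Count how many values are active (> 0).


ReLU(x) = max(0, x) for each element:
ReLU(-2.1) = 0
ReLU(-4.0) = 0
ReLU(5.0) = 5.0
ReLU(9.7) = 9.7
ReLU(5.3) = 5.3
ReLU(6.9) = 6.9
Active neurons (>0): 4

4


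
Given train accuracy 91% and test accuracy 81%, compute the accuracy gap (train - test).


Gap = train_accuracy - test_accuracy
= 91 - 81
= 10%
This moderate gap may indicate mild overfitting.

10


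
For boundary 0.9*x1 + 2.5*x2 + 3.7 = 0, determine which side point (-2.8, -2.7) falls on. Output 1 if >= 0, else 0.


Compute 0.9 * -2.8 + 2.5 * -2.7 + 3.7
= -2.52 + -6.75 + 3.7
= -5.57
Since -5.57 < 0, the point is on the negative side.

0


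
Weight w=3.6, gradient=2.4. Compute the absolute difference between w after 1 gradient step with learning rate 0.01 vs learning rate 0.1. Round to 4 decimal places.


With lr=0.01: w_new = 3.6 - 0.01 * 2.4 = 3.576
With lr=0.1: w_new = 3.6 - 0.1 * 2.4 = 3.36
Absolute difference = |3.576 - 3.36|
= 0.2160

0.2160


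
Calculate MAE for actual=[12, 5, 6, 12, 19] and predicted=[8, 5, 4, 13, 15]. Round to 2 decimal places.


Absolute errors: [4, 0, 2, 1, 4]
Sum of absolute errors = 11
MAE = 11 / 5 = 2.20

2.20


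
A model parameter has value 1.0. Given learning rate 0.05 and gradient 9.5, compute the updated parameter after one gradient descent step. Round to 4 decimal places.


w_new = w_old - lr * gradient
= 1.0 - 0.05 * 9.5
= 1.0 - (0.475)
= 0.5250

0.5250


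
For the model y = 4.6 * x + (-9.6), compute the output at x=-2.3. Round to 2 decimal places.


y = 4.6 * -2.3 + (-9.6)
= -10.58 + (-9.6)
= -20.18

-20.18


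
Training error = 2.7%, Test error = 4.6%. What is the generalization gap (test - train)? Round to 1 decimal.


Generalization gap = test_error - train_error
= 4.6 - 2.7
= 1.9%
A small gap suggests good generalization.

1.9


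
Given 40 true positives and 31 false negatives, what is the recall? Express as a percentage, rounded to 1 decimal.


Recall = TP / (TP + FN) * 100
= 40 / (40 + 31)
= 40 / 71
= 0.5634
= 56.3%

56.3


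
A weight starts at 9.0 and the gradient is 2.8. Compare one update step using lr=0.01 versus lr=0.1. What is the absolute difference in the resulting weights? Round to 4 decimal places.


With lr=0.01: w_new = 9.0 - 0.01 * 2.8 = 8.972
With lr=0.1: w_new = 9.0 - 0.1 * 2.8 = 8.72
Absolute difference = |8.972 - 8.72|
= 0.2520

0.2520


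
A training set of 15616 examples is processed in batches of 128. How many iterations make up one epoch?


Iterations per epoch = dataset_size / batch_size
= 15616 / 128
= 122

122


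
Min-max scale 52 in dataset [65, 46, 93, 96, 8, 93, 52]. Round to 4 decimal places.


Min = 8, Max = 96
Range = 96 - 8 = 88
Scaled = (x - min) / (max - min)
= (52 - 8) / 88
= 44 / 88
= 0.5000

0.5000


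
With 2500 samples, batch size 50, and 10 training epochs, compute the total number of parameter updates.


Iterations per epoch = 2500 / 50 = 50
Total updates = iterations_per_epoch * epochs
= 50 * 10
= 500

500


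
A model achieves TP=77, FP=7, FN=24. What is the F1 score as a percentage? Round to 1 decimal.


Precision = TP / (TP + FP) = 77 / 84 = 0.9167
Recall = TP / (TP + FN) = 77 / 101 = 0.7624
F1 = 2 * P * R / (P + R)
= 2 * 0.9167 * 0.7624 / (0.9167 + 0.7624)
= 1.3977 / 1.679
= 0.8324
As percentage: 83.2%

83.2


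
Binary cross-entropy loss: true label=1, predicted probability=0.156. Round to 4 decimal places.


For y=1: Loss = -log(p)
= -log(0.156)
= -(-1.8579)
= 1.8579

1.8579


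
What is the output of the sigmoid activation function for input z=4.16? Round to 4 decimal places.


sigmoid(z) = 1 / (1 + exp(-z))
exp(-(4.16)) = exp(-4.16) = 0.0156
1 + 0.0156 = 1.0156
1 / 1.0156 = 0.9846

0.9846


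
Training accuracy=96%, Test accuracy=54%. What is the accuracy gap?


Gap = train_accuracy - test_accuracy
= 96 - 54
= 42%
This large gap strongly indicates overfitting.

42


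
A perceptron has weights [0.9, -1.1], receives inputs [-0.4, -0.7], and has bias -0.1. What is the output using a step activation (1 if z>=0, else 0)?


z = w . x + b
= 0.9*-0.4 + -1.1*-0.7 + -0.1
= -0.36 + 0.77 + -0.1
= 0.41 + -0.1
= 0.31
Since z = 0.31 >= 0, output = 1

1


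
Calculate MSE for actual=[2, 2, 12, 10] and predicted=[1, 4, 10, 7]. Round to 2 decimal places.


Differences: [1, -2, 2, 3]
Squared errors: [1, 4, 4, 9]
Sum of squared errors = 18
MSE = 18 / 4 = 4.50

4.50


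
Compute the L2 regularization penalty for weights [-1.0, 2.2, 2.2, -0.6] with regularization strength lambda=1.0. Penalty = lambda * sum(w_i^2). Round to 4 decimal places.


Squaring each weight:
(-1.0)^2 = 1.0
2.2^2 = 4.84
2.2^2 = 4.84
(-0.6)^2 = 0.36
Sum of squares = 11.04
Penalty = 1.0 * 11.04 = 11.0400

11.0400


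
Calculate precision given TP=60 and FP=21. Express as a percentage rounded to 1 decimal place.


Precision = TP / (TP + FP) * 100
= 60 / (60 + 21)
= 60 / 81
= 0.7407
= 74.1%

74.1


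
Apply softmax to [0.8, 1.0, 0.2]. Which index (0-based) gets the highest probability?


Softmax is a monotonic transformation, so it preserves the argmax.
We need to find the index of the maximum logit.
Index 0: 0.8
Index 1: 1.0
Index 2: 0.2
Maximum logit = 1.0 at index 1

1


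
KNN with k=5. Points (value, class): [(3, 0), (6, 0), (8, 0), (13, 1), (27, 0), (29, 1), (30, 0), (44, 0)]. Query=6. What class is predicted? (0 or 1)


Distances from query 6:
Point 6 (class 0): distance = 0
Point 8 (class 0): distance = 2
Point 3 (class 0): distance = 3
Point 13 (class 1): distance = 7
Point 27 (class 0): distance = 21
K=5 nearest neighbors: classes = [0, 0, 0, 1, 0]
Votes for class 1: 1 / 5
Majority vote => class 0

0


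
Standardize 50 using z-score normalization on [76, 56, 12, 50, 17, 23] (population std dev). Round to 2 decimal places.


Mean = (76 + 56 + 12 + 50 + 17 + 23) / 6 = 39.0
Variance = sum((x_i - mean)^2) / n = 541.3333
Std = sqrt(541.3333) = 23.2666
Z = (x - mean) / std
= (50 - 39.0) / 23.2666
= 11.0 / 23.2666
= 0.47

0.47


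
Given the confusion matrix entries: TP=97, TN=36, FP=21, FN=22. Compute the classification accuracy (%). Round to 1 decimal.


Accuracy = (TP + TN) / (TP + TN + FP + FN) * 100
= (97 + 36) / (97 + 36 + 21 + 22)
= 133 / 176
= 0.7557
= 75.6%

75.6


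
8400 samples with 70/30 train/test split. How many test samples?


Train samples = 8400 * 70% = 5880
Test samples = 8400 - 5880
= 2520

2520


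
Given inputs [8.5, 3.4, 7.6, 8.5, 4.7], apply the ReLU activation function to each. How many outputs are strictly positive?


ReLU(x) = max(0, x) for each element:
ReLU(8.5) = 8.5
ReLU(3.4) = 3.4
ReLU(7.6) = 7.6
ReLU(8.5) = 8.5
ReLU(4.7) = 4.7
Active neurons (>0): 5

5


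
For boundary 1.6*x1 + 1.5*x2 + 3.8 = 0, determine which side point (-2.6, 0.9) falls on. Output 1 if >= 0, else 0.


Compute 1.6 * -2.6 + 1.5 * 0.9 + 3.8
= -4.16 + 1.35 + 3.8
= 0.99
Since 0.99 >= 0, the point is on the positive side.

1


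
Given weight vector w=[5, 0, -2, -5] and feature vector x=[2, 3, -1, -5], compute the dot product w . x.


Element-wise products:
5 * 2 = 10
0 * 3 = 0
-2 * -1 = 2
-5 * -5 = 25
Sum = 10 + 0 + 2 + 25
= 37

37


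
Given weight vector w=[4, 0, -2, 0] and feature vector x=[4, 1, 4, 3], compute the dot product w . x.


Element-wise products:
4 * 4 = 16
0 * 1 = 0
-2 * 4 = -8
0 * 3 = 0
Sum = 16 + 0 + -8 + 0
= 8

8


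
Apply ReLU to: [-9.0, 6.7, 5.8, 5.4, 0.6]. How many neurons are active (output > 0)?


ReLU(x) = max(0, x) for each element:
ReLU(-9.0) = 0
ReLU(6.7) = 6.7
ReLU(5.8) = 5.8
ReLU(5.4) = 5.4
ReLU(0.6) = 0.6
Active neurons (>0): 4

4


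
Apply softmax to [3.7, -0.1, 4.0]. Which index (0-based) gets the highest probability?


Softmax is a monotonic transformation, so it preserves the argmax.
We need to find the index of the maximum logit.
Index 0: 3.7
Index 1: -0.1
Index 2: 4.0
Maximum logit = 4.0 at index 2

2


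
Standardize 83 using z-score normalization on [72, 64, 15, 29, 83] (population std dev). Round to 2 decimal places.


Mean = (72 + 64 + 15 + 29 + 83) / 5 = 52.6
Variance = sum((x_i - mean)^2) / n = 680.24
Std = sqrt(680.24) = 26.0814
Z = (x - mean) / std
= (83 - 52.6) / 26.0814
= 30.4 / 26.0814
= 1.17

1.17


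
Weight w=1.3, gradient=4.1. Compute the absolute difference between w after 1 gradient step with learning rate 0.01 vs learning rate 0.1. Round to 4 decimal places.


With lr=0.01: w_new = 1.3 - 0.01 * 4.1 = 1.259
With lr=0.1: w_new = 1.3 - 0.1 * 4.1 = 0.89
Absolute difference = |1.259 - 0.89|
= 0.3690

0.3690


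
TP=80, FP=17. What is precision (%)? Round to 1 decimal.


Precision = TP / (TP + FP) * 100
= 80 / (80 + 17)
= 80 / 97
= 0.8247
= 82.5%

82.5


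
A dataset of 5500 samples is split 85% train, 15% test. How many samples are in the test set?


Train samples = 5500 * 85% = 4675
Test samples = 5500 - 4675
= 825

825


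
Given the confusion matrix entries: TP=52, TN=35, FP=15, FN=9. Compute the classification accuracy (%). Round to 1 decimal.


Accuracy = (TP + TN) / (TP + TN + FP + FN) * 100
= (52 + 35) / (52 + 35 + 15 + 9)
= 87 / 111
= 0.7838
= 78.4%

78.4


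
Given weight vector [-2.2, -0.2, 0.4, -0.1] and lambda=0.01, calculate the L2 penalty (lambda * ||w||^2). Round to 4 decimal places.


Squaring each weight:
(-2.2)^2 = 4.84
(-0.2)^2 = 0.04
0.4^2 = 0.16
(-0.1)^2 = 0.01
Sum of squares = 5.05
Penalty = 0.01 * 5.05 = 0.0505

0.0505


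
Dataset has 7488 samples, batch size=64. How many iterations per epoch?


Iterations per epoch = dataset_size / batch_size
= 7488 / 64
= 117

117


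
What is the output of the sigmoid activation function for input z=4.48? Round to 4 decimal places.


sigmoid(z) = 1 / (1 + exp(-z))
exp(-(4.48)) = exp(-4.48) = 0.0113
1 + 0.0113 = 1.0113
1 / 1.0113 = 0.9888

0.9888


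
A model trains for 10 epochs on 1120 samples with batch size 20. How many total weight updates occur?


Iterations per epoch = 1120 / 20 = 56
Total updates = iterations_per_epoch * epochs
= 56 * 10
= 560

560


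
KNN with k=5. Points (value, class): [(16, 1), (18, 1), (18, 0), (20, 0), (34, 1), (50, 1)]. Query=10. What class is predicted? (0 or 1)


Distances from query 10:
Point 16 (class 1): distance = 6
Point 18 (class 0): distance = 8
Point 18 (class 1): distance = 8
Point 20 (class 0): distance = 10
Point 34 (class 1): distance = 24
K=5 nearest neighbors: classes = [1, 0, 1, 0, 1]
Votes for class 1: 3 / 5
Majority vote => class 1

1


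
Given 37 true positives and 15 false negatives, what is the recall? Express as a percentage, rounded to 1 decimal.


Recall = TP / (TP + FN) * 100
= 37 / (37 + 15)
= 37 / 52
= 0.7115
= 71.2%

71.2


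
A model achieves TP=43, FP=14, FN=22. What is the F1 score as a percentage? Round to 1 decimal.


Precision = TP / (TP + FP) = 43 / 57 = 0.7544
Recall = TP / (TP + FN) = 43 / 65 = 0.6615
F1 = 2 * P * R / (P + R)
= 2 * 0.7544 * 0.6615 / (0.7544 + 0.6615)
= 0.9981 / 1.4159
= 0.7049
As percentage: 70.5%

70.5


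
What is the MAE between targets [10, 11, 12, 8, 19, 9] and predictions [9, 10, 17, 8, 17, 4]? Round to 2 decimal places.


Absolute errors: [1, 1, 5, 0, 2, 5]
Sum of absolute errors = 14
MAE = 14 / 6 = 2.33

2.33


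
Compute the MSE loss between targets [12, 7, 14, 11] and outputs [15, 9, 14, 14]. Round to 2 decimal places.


Differences: [-3, -2, 0, -3]
Squared errors: [9, 4, 0, 9]
Sum of squared errors = 22
MSE = 22 / 4 = 5.50

5.50


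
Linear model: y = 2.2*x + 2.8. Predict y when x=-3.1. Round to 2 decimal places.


y = 2.2 * -3.1 + (2.8)
= -6.82 + (2.8)
= -4.02

-4.02


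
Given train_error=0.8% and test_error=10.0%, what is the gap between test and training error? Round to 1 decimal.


Generalization gap = test_error - train_error
= 10.0 - 0.8
= 9.2%
A moderate gap.

9.2


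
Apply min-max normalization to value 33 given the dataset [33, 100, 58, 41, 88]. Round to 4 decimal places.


Min = 33, Max = 100
Range = 100 - 33 = 67
Scaled = (x - min) / (max - min)
= (33 - 33) / 67
= 0 / 67
= 0.0000

0.0000


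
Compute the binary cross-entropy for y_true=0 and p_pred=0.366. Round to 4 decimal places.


For y=0: Loss = -log(1-p)
= -log(1 - 0.366)
= -log(0.634)
= -(-0.4557)
= 0.4557

0.4557


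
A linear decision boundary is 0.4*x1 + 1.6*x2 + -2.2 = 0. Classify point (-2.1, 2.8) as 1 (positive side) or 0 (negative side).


Compute 0.4 * -2.1 + 1.6 * 2.8 + -2.2
= -0.84 + 4.48 + -2.2
= 1.44
Since 1.44 >= 0, the point is on the positive side.

1


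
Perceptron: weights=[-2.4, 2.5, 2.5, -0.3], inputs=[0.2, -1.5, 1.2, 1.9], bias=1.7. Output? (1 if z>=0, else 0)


z = w . x + b
= -2.4*0.2 + 2.5*-1.5 + 2.5*1.2 + -0.3*1.9 + 1.7
= -0.48 + -3.75 + 3.0 + -0.57 + 1.7
= -1.8 + 1.7
= -0.1
Since z = -0.1 < 0, output = 0

0


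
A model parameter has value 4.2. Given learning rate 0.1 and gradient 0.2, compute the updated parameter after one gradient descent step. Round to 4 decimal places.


w_new = w_old - lr * gradient
= 4.2 - 0.1 * 0.2
= 4.2 - (0.02)
= 4.1800

4.1800


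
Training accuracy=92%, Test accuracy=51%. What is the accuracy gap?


Gap = train_accuracy - test_accuracy
= 92 - 51
= 41%
This large gap strongly indicates overfitting.

41


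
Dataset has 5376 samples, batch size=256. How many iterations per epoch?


Iterations per epoch = dataset_size / batch_size
= 5376 / 256
= 21

21


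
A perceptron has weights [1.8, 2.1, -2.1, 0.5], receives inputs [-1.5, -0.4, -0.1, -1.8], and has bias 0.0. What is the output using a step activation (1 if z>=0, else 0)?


z = w . x + b
= 1.8*-1.5 + 2.1*-0.4 + -2.1*-0.1 + 0.5*-1.8 + 0.0
= -2.7 + -0.84 + 0.21 + -0.9 + 0.0
= -4.23 + 0.0
= -4.23
Since z = -4.23 < 0, output = 0

0


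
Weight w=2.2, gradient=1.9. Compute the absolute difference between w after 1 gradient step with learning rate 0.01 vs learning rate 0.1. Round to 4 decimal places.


With lr=0.01: w_new = 2.2 - 0.01 * 1.9 = 2.181
With lr=0.1: w_new = 2.2 - 0.1 * 1.9 = 2.01
Absolute difference = |2.181 - 2.01|
= 0.1710

0.1710


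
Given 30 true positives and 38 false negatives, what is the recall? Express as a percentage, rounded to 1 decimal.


Recall = TP / (TP + FN) * 100
= 30 / (30 + 38)
= 30 / 68
= 0.4412
= 44.1%

44.1


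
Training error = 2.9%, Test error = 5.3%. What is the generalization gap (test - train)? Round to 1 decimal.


Generalization gap = test_error - train_error
= 5.3 - 2.9
= 2.4%
A moderate gap.

2.4


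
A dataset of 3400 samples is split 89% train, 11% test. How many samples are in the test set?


Train samples = 3400 * 89% = 3026
Test samples = 3400 - 3026
= 374

374


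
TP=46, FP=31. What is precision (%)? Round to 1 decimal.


Precision = TP / (TP + FP) * 100
= 46 / (46 + 31)
= 46 / 77
= 0.5974
= 59.7%

59.7


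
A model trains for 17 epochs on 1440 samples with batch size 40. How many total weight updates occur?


Iterations per epoch = 1440 / 40 = 36
Total updates = iterations_per_epoch * epochs
= 36 * 17
= 612

612


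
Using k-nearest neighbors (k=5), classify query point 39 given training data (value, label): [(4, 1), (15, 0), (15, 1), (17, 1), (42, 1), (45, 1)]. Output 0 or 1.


Distances from query 39:
Point 42 (class 1): distance = 3
Point 45 (class 1): distance = 6
Point 17 (class 1): distance = 22
Point 15 (class 0): distance = 24
Point 15 (class 1): distance = 24
K=5 nearest neighbors: classes = [1, 1, 1, 0, 1]
Votes for class 1: 4 / 5
Majority vote => class 1

1


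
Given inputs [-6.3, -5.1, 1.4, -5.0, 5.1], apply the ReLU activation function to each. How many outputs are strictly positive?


ReLU(x) = max(0, x) for each element:
ReLU(-6.3) = 0
ReLU(-5.1) = 0
ReLU(1.4) = 1.4
ReLU(-5.0) = 0
ReLU(5.1) = 5.1
Active neurons (>0): 2

2


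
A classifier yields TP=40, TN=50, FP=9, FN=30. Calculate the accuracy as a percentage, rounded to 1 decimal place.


Accuracy = (TP + TN) / (TP + TN + FP + FN) * 100
= (40 + 50) / (40 + 50 + 9 + 30)
= 90 / 129
= 0.6977
= 69.8%

69.8


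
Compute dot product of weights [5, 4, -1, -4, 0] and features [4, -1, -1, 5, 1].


Element-wise products:
5 * 4 = 20
4 * -1 = -4
-1 * -1 = 1
-4 * 5 = -20
0 * 1 = 0
Sum = 20 + -4 + 1 + -20 + 0
= -3

-3


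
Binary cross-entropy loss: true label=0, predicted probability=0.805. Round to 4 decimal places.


For y=0: Loss = -log(1-p)
= -log(1 - 0.805)
= -log(0.195)
= -(-1.6348)
= 1.6348

1.6348


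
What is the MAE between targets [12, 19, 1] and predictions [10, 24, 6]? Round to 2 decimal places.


Absolute errors: [2, 5, 5]
Sum of absolute errors = 12
MAE = 12 / 3 = 4.00

4.00


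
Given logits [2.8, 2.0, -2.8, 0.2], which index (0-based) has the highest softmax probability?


Softmax is a monotonic transformation, so it preserves the argmax.
We need to find the index of the maximum logit.
Index 0: 2.8
Index 1: 2.0
Index 2: -2.8
Index 3: 0.2
Maximum logit = 2.8 at index 0

0


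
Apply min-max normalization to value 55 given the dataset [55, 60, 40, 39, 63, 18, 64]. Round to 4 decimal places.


Min = 18, Max = 64
Range = 64 - 18 = 46
Scaled = (x - min) / (max - min)
= (55 - 18) / 46
= 37 / 46
= 0.8043

0.8043


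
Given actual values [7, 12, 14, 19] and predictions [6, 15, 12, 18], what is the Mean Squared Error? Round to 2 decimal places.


Differences: [1, -3, 2, 1]
Squared errors: [1, 9, 4, 1]
Sum of squared errors = 15
MSE = 15 / 4 = 3.75

3.75


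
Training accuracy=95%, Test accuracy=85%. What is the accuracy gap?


Gap = train_accuracy - test_accuracy
= 95 - 85
= 10%
This moderate gap may indicate mild overfitting.

10


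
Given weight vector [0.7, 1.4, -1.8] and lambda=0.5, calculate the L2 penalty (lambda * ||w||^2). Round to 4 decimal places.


Squaring each weight:
0.7^2 = 0.49
1.4^2 = 1.96
(-1.8)^2 = 3.24
Sum of squares = 5.69
Penalty = 0.5 * 5.69 = 2.8450

2.8450


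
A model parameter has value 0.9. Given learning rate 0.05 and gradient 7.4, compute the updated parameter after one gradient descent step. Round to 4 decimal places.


w_new = w_old - lr * gradient
= 0.9 - 0.05 * 7.4
= 0.9 - (0.37)
= 0.5300

0.5300


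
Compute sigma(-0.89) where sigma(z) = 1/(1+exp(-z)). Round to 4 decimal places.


sigmoid(z) = 1 / (1 + exp(-z))
exp(-(-0.89)) = exp(0.89) = 2.4351
1 + 2.4351 = 3.4351
1 / 3.4351 = 0.2911

0.2911


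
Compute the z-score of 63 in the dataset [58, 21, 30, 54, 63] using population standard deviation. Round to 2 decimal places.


Mean = (58 + 21 + 30 + 54 + 63) / 5 = 45.2
Variance = sum((x_i - mean)^2) / n = 274.96
Std = sqrt(274.96) = 16.5819
Z = (x - mean) / std
= (63 - 45.2) / 16.5819
= 17.8 / 16.5819
= 1.07

1.07


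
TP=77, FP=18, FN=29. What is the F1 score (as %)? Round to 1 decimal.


Precision = TP / (TP + FP) = 77 / 95 = 0.8105
Recall = TP / (TP + FN) = 77 / 106 = 0.7264
F1 = 2 * P * R / (P + R)
= 2 * 0.8105 * 0.7264 / (0.8105 + 0.7264)
= 1.1776 / 1.5369
= 0.7662
As percentage: 76.6%

76.6


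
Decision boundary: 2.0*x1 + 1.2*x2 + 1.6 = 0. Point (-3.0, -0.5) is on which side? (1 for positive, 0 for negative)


Compute 2.0 * -3.0 + 1.2 * -0.5 + 1.6
= -6.0 + -0.6 + 1.6
= -5.0
Since -5.0 < 0, the point is on the negative side.

0


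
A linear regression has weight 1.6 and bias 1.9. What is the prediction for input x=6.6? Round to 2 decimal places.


y = 1.6 * 6.6 + (1.9)
= 10.56 + (1.9)
= 12.46

12.46


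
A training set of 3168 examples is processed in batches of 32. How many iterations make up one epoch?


Iterations per epoch = dataset_size / batch_size
= 3168 / 32
= 99

99


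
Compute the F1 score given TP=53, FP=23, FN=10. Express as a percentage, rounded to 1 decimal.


Precision = TP / (TP + FP) = 53 / 76 = 0.6974
Recall = TP / (TP + FN) = 53 / 63 = 0.8413
F1 = 2 * P * R / (P + R)
= 2 * 0.6974 * 0.8413 / (0.6974 + 0.8413)
= 1.1734 / 1.5386
= 0.7626
As percentage: 76.3%

76.3


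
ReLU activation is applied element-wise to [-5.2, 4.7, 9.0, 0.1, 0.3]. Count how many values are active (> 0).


ReLU(x) = max(0, x) for each element:
ReLU(-5.2) = 0
ReLU(4.7) = 4.7
ReLU(9.0) = 9.0
ReLU(0.1) = 0.1
ReLU(0.3) = 0.3
Active neurons (>0): 4

4


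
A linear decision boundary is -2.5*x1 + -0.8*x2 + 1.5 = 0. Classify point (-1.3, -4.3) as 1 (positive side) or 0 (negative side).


Compute -2.5 * -1.3 + -0.8 * -4.3 + 1.5
= 3.25 + 3.44 + 1.5
= 8.19
Since 8.19 >= 0, the point is on the positive side.

1


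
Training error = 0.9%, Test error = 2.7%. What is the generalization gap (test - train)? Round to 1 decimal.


Generalization gap = test_error - train_error
= 2.7 - 0.9
= 1.8%
A small gap suggests good generalization.

1.8


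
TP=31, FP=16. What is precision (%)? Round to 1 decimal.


Precision = TP / (TP + FP) * 100
= 31 / (31 + 16)
= 31 / 47
= 0.6596
= 66.0%

66.0


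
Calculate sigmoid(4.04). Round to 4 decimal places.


sigmoid(z) = 1 / (1 + exp(-z))
exp(-(4.04)) = exp(-4.04) = 0.0176
1 + 0.0176 = 1.0176
1 / 1.0176 = 0.9827

0.9827


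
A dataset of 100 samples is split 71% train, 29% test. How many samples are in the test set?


Train samples = 100 * 71% = 71
Test samples = 100 - 71
= 29

29


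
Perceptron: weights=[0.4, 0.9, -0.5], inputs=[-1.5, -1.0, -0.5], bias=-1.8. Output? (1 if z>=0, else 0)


z = w . x + b
= 0.4*-1.5 + 0.9*-1.0 + -0.5*-0.5 + -1.8
= -0.6 + -0.9 + 0.25 + -1.8
= -1.25 + -1.8
= -3.05
Since z = -3.05 < 0, output = 0

0


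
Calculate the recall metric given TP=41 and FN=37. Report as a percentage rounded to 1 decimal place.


Recall = TP / (TP + FN) * 100
= 41 / (41 + 37)
= 41 / 78
= 0.5256
= 52.6%

52.6


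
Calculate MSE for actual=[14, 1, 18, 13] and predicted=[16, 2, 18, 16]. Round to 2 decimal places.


Differences: [-2, -1, 0, -3]
Squared errors: [4, 1, 0, 9]
Sum of squared errors = 14
MSE = 14 / 4 = 3.50

3.50


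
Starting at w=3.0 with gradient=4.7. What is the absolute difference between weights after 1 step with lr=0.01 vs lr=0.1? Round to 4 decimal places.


With lr=0.01: w_new = 3.0 - 0.01 * 4.7 = 2.953
With lr=0.1: w_new = 3.0 - 0.1 * 4.7 = 2.53
Absolute difference = |2.953 - 2.53|
= 0.4230

0.4230


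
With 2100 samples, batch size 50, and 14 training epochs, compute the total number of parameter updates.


Iterations per epoch = 2100 / 50 = 42
Total updates = iterations_per_epoch * epochs
= 42 * 14
= 588

588


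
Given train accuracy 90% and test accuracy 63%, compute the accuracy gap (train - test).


Gap = train_accuracy - test_accuracy
= 90 - 63
= 27%
This large gap strongly indicates overfitting.

27


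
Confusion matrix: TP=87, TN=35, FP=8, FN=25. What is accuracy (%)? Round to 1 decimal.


Accuracy = (TP + TN) / (TP + TN + FP + FN) * 100
= (87 + 35) / (87 + 35 + 8 + 25)
= 122 / 155
= 0.7871
= 78.7%

78.7


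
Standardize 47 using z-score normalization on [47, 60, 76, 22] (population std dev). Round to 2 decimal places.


Mean = (47 + 60 + 76 + 22) / 4 = 51.25
Variance = sum((x_i - mean)^2) / n = 390.6875
Std = sqrt(390.6875) = 19.7658
Z = (x - mean) / std
= (47 - 51.25) / 19.7658
= -4.25 / 19.7658
= -0.22

-0.22


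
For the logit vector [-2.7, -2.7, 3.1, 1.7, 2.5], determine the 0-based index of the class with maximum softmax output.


Softmax is a monotonic transformation, so it preserves the argmax.
We need to find the index of the maximum logit.
Index 0: -2.7
Index 1: -2.7
Index 2: 3.1
Index 3: 1.7
Index 4: 2.5
Maximum logit = 3.1 at index 2

2


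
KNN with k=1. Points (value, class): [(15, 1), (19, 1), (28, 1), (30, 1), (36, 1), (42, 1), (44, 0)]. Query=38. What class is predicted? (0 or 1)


Distances from query 38:
Point 36 (class 1): distance = 2
K=1 nearest neighbors: classes = [1]
Votes for class 1: 1 / 1
Majority vote => class 1

1


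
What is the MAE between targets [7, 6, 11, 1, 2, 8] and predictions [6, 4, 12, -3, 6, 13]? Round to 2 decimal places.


Absolute errors: [1, 2, 1, 4, 4, 5]
Sum of absolute errors = 17
MAE = 17 / 6 = 2.83

2.83


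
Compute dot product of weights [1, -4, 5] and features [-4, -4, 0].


Element-wise products:
1 * -4 = -4
-4 * -4 = 16
5 * 0 = 0
Sum = -4 + 16 + 0
= 12

12


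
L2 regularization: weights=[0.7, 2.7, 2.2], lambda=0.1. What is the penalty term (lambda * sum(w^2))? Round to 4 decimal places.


Squaring each weight:
0.7^2 = 0.49
2.7^2 = 7.29
2.2^2 = 4.84
Sum of squares = 12.62
Penalty = 0.1 * 12.62 = 1.2620

1.2620


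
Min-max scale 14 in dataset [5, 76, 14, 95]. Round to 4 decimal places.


Min = 5, Max = 95
Range = 95 - 5 = 90
Scaled = (x - min) / (max - min)
= (14 - 5) / 90
= 9 / 90
= 0.1000

0.1000


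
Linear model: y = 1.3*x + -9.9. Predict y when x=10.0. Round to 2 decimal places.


y = 1.3 * 10.0 + (-9.9)
= 13.0 + (-9.9)
= 3.10

3.10


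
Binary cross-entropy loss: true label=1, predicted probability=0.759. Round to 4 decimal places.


For y=1: Loss = -log(p)
= -log(0.759)
= -(-0.2758)
= 0.2758

0.2758


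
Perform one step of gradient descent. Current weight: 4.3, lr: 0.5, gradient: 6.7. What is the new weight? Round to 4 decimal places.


w_new = w_old - lr * gradient
= 4.3 - 0.5 * 6.7
= 4.3 - (3.35)
= 0.9500

0.9500


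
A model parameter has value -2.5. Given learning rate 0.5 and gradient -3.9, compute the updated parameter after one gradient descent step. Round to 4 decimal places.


w_new = w_old - lr * gradient
= -2.5 - 0.5 * -3.9
= -2.5 - (-1.95)
= -0.5500

-0.5500


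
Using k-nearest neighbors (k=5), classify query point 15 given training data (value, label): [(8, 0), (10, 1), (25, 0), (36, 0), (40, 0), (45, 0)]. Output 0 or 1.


Distances from query 15:
Point 10 (class 1): distance = 5
Point 8 (class 0): distance = 7
Point 25 (class 0): distance = 10
Point 36 (class 0): distance = 21
Point 40 (class 0): distance = 25
K=5 nearest neighbors: classes = [1, 0, 0, 0, 0]
Votes for class 1: 1 / 5
Majority vote => class 0

0


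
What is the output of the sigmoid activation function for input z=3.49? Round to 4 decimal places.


sigmoid(z) = 1 / (1 + exp(-z))
exp(-(3.49)) = exp(-3.49) = 0.0305
1 + 0.0305 = 1.0305
1 / 1.0305 = 0.9704

0.9704


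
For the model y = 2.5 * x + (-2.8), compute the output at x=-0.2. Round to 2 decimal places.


y = 2.5 * -0.2 + (-2.8)
= -0.5 + (-2.8)
= -3.30

-3.30


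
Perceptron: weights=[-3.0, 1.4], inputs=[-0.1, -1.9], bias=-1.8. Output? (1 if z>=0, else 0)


z = w . x + b
= -3.0*-0.1 + 1.4*-1.9 + -1.8
= 0.3 + -2.66 + -1.8
= -2.36 + -1.8
= -4.16
Since z = -4.16 < 0, output = 0

0


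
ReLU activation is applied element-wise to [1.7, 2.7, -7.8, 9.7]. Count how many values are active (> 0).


ReLU(x) = max(0, x) for each element:
ReLU(1.7) = 1.7
ReLU(2.7) = 2.7
ReLU(-7.8) = 0
ReLU(9.7) = 9.7
Active neurons (>0): 3

3


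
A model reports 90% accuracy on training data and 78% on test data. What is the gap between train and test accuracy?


Gap = train_accuracy - test_accuracy
= 90 - 78
= 12%
This gap suggests the model is overfitting.

12


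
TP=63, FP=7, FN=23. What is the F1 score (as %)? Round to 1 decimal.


Precision = TP / (TP + FP) = 63 / 70 = 0.9
Recall = TP / (TP + FN) = 63 / 86 = 0.7326
F1 = 2 * P * R / (P + R)
= 2 * 0.9 * 0.7326 / (0.9 + 0.7326)
= 1.3186 / 1.6326
= 0.8077
As percentage: 80.8%

80.8


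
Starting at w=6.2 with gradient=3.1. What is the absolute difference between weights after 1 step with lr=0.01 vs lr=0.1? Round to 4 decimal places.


With lr=0.01: w_new = 6.2 - 0.01 * 3.1 = 6.169
With lr=0.1: w_new = 6.2 - 0.1 * 3.1 = 5.89
Absolute difference = |6.169 - 5.89|
= 0.2790

0.2790


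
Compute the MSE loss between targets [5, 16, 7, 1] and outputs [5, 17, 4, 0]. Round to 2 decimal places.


Differences: [0, -1, 3, 1]
Squared errors: [0, 1, 9, 1]
Sum of squared errors = 11
MSE = 11 / 4 = 2.75

2.75


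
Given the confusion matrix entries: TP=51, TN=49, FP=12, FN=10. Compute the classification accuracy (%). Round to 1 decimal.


Accuracy = (TP + TN) / (TP + TN + FP + FN) * 100
= (51 + 49) / (51 + 49 + 12 + 10)
= 100 / 122
= 0.8197
= 82.0%

82.0


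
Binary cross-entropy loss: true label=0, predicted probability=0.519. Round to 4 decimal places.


For y=0: Loss = -log(1-p)
= -log(1 - 0.519)
= -log(0.481)
= -(-0.7319)
= 0.7319

0.7319


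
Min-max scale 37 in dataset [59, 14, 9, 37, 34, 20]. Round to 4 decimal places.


Min = 9, Max = 59
Range = 59 - 9 = 50
Scaled = (x - min) / (max - min)
= (37 - 9) / 50
= 28 / 50
= 0.5600

0.5600


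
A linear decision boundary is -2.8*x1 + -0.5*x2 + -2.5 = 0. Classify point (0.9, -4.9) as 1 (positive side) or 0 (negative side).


Compute -2.8 * 0.9 + -0.5 * -4.9 + -2.5
= -2.52 + 2.45 + -2.5
= -2.57
Since -2.57 < 0, the point is on the negative side.

0


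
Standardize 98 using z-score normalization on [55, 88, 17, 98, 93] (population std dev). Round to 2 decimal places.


Mean = (55 + 88 + 17 + 98 + 93) / 5 = 70.2
Variance = sum((x_i - mean)^2) / n = 934.16
Std = sqrt(934.16) = 30.564
Z = (x - mean) / std
= (98 - 70.2) / 30.564
= 27.8 / 30.564
= 0.91

0.91


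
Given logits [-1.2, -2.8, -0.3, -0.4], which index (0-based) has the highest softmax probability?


Softmax is a monotonic transformation, so it preserves the argmax.
We need to find the index of the maximum logit.
Index 0: -1.2
Index 1: -2.8
Index 2: -0.3
Index 3: -0.4
Maximum logit = -0.3 at index 2

2


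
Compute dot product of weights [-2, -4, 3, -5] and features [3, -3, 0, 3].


Element-wise products:
-2 * 3 = -6
-4 * -3 = 12
3 * 0 = 0
-5 * 3 = -15
Sum = -6 + 12 + 0 + -15
= -9

-9


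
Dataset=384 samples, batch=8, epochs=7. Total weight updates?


Iterations per epoch = 384 / 8 = 48
Total updates = iterations_per_epoch * epochs
= 48 * 7
= 336

336


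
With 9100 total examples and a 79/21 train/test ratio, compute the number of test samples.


Train samples = 9100 * 79% = 7189
Test samples = 9100 - 7189
= 1911

1911


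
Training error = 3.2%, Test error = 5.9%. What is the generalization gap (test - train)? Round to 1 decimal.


Generalization gap = test_error - train_error
= 5.9 - 3.2
= 2.7%
A moderate gap.

2.7


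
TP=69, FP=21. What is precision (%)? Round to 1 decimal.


Precision = TP / (TP + FP) * 100
= 69 / (69 + 21)
= 69 / 90
= 0.7667
= 76.7%

76.7


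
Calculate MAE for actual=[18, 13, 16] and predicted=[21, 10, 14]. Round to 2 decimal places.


Absolute errors: [3, 3, 2]
Sum of absolute errors = 8
MAE = 8 / 3 = 2.67

2.67


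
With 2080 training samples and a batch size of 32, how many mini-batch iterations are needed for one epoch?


Iterations per epoch = dataset_size / batch_size
= 2080 / 32
= 65

65


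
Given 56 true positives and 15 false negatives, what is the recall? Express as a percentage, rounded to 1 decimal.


Recall = TP / (TP + FN) * 100
= 56 / (56 + 15)
= 56 / 71
= 0.7887
= 78.9%

78.9
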